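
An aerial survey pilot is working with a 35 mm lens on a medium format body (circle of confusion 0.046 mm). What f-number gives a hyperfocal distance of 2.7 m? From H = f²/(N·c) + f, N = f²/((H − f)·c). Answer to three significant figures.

f/9.99

Rearrange H = f²/(N·c) + f for N: N = f² / ((H − f)·c).
N = 35² / ((2700 − 35) × 0.046) = 1225 / 122.6 ≈ 9.99.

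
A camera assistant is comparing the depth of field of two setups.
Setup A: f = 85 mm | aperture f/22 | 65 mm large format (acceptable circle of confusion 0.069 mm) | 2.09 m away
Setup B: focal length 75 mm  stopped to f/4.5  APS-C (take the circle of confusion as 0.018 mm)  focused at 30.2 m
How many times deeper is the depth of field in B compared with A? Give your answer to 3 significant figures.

Setup A: H = 85²/(22×0.069) + 85 ≈ 4844.6 mm; DoF = Df − Dn = 3611.3 − 1470.5 ≈ 2140.8 mm.
Setup B: H = 75²/(4.5×0.018) + 75 ≈ 69519.4 mm; DoF = Df − Dn = 53338 − 21063 ≈ 32275 mm.
Ratio = 32275 / 2140.8 ≈ 15.1.

15.1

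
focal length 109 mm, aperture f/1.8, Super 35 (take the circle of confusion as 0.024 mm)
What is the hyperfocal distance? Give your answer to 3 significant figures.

275 m

Hyperfocal distance H = f²/(N·c) + f = 109²/(1.8 × 0.024) + 109 = 11881/0.0432 + 109 ≈ 275132.1 mm ≈ 275 m.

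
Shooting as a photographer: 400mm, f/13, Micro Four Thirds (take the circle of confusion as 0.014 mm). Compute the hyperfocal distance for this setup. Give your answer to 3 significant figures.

Hyperfocal distance H = f²/(N·c) + f = 400²/(13 × 0.014) + 400 = 160000/0.182 + 400 ≈ 879520.9 mm ≈ 880 m.

880 m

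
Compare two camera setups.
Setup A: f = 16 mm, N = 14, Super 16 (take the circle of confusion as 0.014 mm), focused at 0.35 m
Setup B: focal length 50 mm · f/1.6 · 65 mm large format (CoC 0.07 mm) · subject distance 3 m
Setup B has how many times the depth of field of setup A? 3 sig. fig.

Setup A: H = 16²/(14×0.014) + 16 ≈ 1322.1 mm; DoF = Df − Dn = 470.25 − 278.72 ≈ 191.53 mm.
Setup B: H = 50²/(1.6×0.07) + 50 ≈ 22371.4 mm; DoF = Df − Dn = 3456.86 − 2649.80 ≈ 807.06 mm.
Ratio = 807.06 / 191.53 ≈ 4.21.

4.21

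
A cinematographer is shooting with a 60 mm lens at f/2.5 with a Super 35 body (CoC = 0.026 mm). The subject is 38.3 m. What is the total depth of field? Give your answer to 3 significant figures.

101 m

Hyperfocal distance H = f²/(N·c) + f = 60²/(2.5 × 0.026) + 60 = 3600/0.065 + 60 ≈ 55444.6 mm ≈ 55.44 m.
Near limit Dn = s·(H − f)/(H + s − 2f) = 38300 × (55444.6 − 60) / (55444.6 + 38300 − 2 × 60) = 38300 × 55384.6 / 93624.6 ≈ 22657 mm.
Far limit Df = s·(H − f)/(H − s) = 38300 × (55444.6 − 60) / (55444.6 − 38300) = 38300 × 55384.6 / 17144.6 ≈ 123726 mm.
Depth of field = Df − Dn = 123726 − 22657 ≈ 101069 mm ≈ 101 m.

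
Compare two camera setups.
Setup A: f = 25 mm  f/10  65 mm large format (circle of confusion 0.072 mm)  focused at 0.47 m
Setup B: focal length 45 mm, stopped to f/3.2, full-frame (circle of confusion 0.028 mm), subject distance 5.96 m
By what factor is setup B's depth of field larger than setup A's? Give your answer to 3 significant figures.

Setup A: H = 25²/(10×0.072) + 25 ≈ 893.1 mm; DoF = Df − Dn = 964.38 − 310.72 ≈ 653.66 mm.
Setup B: H = 45²/(3.2×0.028) + 45 ≈ 22645.4 mm; DoF = Df − Dn = 8072.8 − 4723.7 ≈ 3349.1 mm.
Ratio = 3349.1 / 653.66 ≈ 5.12.

5.12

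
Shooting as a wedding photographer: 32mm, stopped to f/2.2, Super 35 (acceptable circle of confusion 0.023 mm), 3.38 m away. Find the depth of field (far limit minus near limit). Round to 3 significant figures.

1.15 m

Hyperfocal distance H = f²/(N·c) + f = 32²/(2.2 × 0.023) + 32 = 1024/0.0506 + 32 ≈ 20269.2 mm ≈ 20.27 m.
Near limit Dn = s·(H − f)/(H + s − 2f) = 3380 × (20269.2 − 32) / (20269.2 + 3380 − 2 × 32) = 3380 × 20237.2 / 23585.2 ≈ 2900.2 mm.
Far limit Df = s·(H − f)/(H − s) = 3380 × (20269.2 − 32) / (20269.2 − 3380) = 3380 × 20237.2 / 16889.2 ≈ 4050.0 mm.
Depth of field = Df − Dn = 4050.0 − 2900.2 ≈ 1149.8 mm ≈ 1.15 m.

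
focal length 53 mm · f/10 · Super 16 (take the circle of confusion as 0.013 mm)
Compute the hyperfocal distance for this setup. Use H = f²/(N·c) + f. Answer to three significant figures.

21.7 m

Hyperfocal distance H = f²/(N·c) + f = 53²/(10 × 0.013) + 53 = 2809/0.13 + 53 ≈ 21660.7 mm ≈ 21.7 m.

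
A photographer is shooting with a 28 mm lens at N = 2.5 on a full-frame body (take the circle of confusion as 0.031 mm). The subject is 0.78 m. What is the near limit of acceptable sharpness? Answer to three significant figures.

Hyperfocal distance H = f²/(N·c) + f = 28²/(2.5 × 0.031) + 28 = 784/0.0775 + 28 ≈ 10144.1 mm ≈ 10.14 m.
Near limit Dn = s·(H − f)/(H + s − 2f) = 780 × (10144.1 − 28) / (10144.1 + 780 − 2 × 28) = 780 × 10116.1 / 10868.1 ≈ 726.03 mm ≈ 0.726 m.

0.726 m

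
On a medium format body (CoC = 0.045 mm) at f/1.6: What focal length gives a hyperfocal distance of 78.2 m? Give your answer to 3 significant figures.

75.0 mm

From H = f²/(N·c) + f, with f ≪ H: f ≈ √(H·N·c) = √(78200 × 1.6 × 0.045) = √5630.4 ≈ 75.04 mm.
The +f correction barely moves this — solving exactly, f² + N·c·f − N·c·H = 0 ⇒ f = (−N·c + √((N·c)² + 4·N·c·H))/2 = (−0.072 + √22522)/2 ≈ 75.000 mm, so f ≈ 75.0 mm.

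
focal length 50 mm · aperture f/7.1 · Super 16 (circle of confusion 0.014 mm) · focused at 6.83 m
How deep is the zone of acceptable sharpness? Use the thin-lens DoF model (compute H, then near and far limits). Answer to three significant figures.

3.97 m

Hyperfocal distance H = f²/(N·c) + f = 50²/(7.1 × 0.014) + 50 = 2500/0.0994 + 50 ≈ 25200.9 mm ≈ 25.20 m.
Near limit Dn = s·(H − f)/(H + s − 2f) = 6830 × (25200.9 − 50) / (25200.9 + 6830 − 2 × 50) = 6830 × 25150.9 / 31930.9 ≈ 5379.8 mm.
Far limit Df = s·(H − f)/(H − s) = 6830 × (25200.9 − 50) / (25200.9 − 6830) = 6830 × 25150.9 / 18370.9 ≈ 9350.7 mm.
Depth of field = Df − Dn = 9350.7 − 5379.8 ≈ 3970.9 mm ≈ 3.97 m.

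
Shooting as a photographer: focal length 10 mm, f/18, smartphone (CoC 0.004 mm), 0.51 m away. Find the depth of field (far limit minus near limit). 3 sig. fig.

422 mm

Hyperfocal distance H = f²/(N·c) + f = 10²/(18 × 0.004) + 10 = 100/0.072 + 10 ≈ 1398.9 mm ≈ 1.399 m.
Near limit Dn = s·(H − f)/(H + s − 2f) = 510 × (1398.9 − 10) / (1398.9 + 510 − 2 × 10) = 510 × 1388.9 / 1888.9 ≈ 375.00 mm.
Far limit Df = s·(H − f)/(H − s) = 510 × (1398.9 − 10) / (1398.9 − 510) = 510 × 1388.9 / 888.9 ≈ 796.88 mm.
Depth of field = Df − Dn = 796.88 − 375.00 ≈ 421.88 mm.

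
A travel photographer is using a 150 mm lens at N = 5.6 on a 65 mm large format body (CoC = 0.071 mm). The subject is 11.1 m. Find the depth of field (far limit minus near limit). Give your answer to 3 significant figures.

Hyperfocal distance H = f²/(N·c) + f = 150²/(5.6 × 0.071) + 150 = 22500/0.3976 + 150 ≈ 56739.5 mm ≈ 56.74 m.
Near limit Dn = s·(H − f)/(H + s − 2f) = 11100 × (56739.5 − 150) / (56739.5 + 11100 − 2 × 150) = 11100 × 56589.5 / 67539.5 ≈ 9300.4 mm.
Far limit Df = s·(H − f)/(H − s) = 11100 × (56739.5 − 150) / (56739.5 − 11100) = 11100 × 56589.5 / 45639.5 ≈ 13763.2 mm.
Depth of field = Df − Dn = 13763.2 − 9300.4 ≈ 4462.8 mm ≈ 4.46 m.

4.46 m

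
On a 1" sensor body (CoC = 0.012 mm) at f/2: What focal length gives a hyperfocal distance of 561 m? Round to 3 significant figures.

From H = f²/(N·c) + f, with f ≪ H: f ≈ √(H·N·c) = √(561000 × 2 × 0.012) = √13464 ≈ 116.0 mm.
The +f correction barely moves this — solving exactly, f² + N·c·f − N·c·H = 0 ⇒ f = (−N·c + √((N·c)² + 4·N·c·H))/2 = (−0.024 + √53856)/2 ≈ 116.02 mm, so f ≈ 116 mm.

116 mm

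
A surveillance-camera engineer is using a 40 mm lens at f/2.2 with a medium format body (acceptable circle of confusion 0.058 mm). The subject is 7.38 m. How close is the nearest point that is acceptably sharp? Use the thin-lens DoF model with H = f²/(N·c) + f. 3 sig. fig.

Hyperfocal distance H = f²/(N·c) + f = 40²/(2.2 × 0.058) + 40 = 1600/0.1276 + 40 ≈ 12579.2 mm ≈ 12.58 m.
Near limit Dn = s·(H − f)/(H + s − 2f) = 7380 × (12579.2 − 40) / (12579.2 + 7380 − 2 × 40) = 7380 × 12539.2 / 19879.2 ≈ 4655.1 mm ≈ 4.66 m.

4.66 m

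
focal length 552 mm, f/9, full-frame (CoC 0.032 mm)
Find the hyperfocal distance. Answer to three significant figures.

1060 m

Hyperfocal distance H = f²/(N·c) + f = 552²/(9 × 0.032) + 552 = 304704/0.288 + 552 ≈ 1058552.0 mm ≈ 1060 m.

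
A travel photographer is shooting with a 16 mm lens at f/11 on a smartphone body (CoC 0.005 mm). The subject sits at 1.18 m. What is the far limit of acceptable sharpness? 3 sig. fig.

Hyperfocal distance H = f²/(N·c) + f = 16²/(11 × 0.005) + 16 = 256/0.055 + 16 ≈ 4670.5 mm ≈ 4.671 m.
Far limit Df = s·(H − f)/(H − s) = 1180 × (4670.5 − 16) / (4670.5 − 1180) = 1180 × 4654.5 / 3490.5 ≈ 1573.5 mm ≈ 1.57 m.

1.57 m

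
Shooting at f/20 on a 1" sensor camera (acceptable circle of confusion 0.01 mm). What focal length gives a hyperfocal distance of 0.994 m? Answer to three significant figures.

14.0 mm

From H = f²/(N·c) + f, with f ≪ H: f ≈ √(H·N·c) = √(994 × 20 × 0.01) = √198.80 ≈ 14.10 mm.
Exact: f² + N·c·f − N·c·H = 0 ⇒ f = (−N·c + √((N·c)² + 4·N·c·H))/2 = (−0.2 + √795.24)/2 ≈ 14.000 mm ≈ 14.0 mm.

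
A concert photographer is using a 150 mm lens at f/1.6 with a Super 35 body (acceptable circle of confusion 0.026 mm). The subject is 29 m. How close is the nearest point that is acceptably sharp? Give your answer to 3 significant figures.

Hyperfocal distance H = f²/(N·c) + f = 150²/(1.6 × 0.026) + 150 = 22500/0.0416 + 150 ≈ 541015.4 mm ≈ 541.0 m.
Near limit Dn = s·(H − f)/(H + s − 2f) = 29000 × (541015.4 − 150) / (541015.4 + 29000 − 2 × 150) = 29000 × 540865.4 / 569715.4 ≈ 27531 mm ≈ 27.5 m.

27.5 m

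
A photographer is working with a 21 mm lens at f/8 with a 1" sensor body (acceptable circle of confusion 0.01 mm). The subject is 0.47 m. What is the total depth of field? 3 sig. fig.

Hyperfocal distance H = f²/(N·c) + f = 21²/(8 × 0.01) + 21 = 441/0.08 + 21 ≈ 5533.5 mm ≈ 5.534 m.
Near limit Dn = s·(H − f)/(H + s − 2f) = 470 × (5533.5 − 21) / (5533.5 + 470 − 2 × 21) = 470 × 5512.5 / 5961.5 ≈ 434.601 mm.
Far limit Df = s·(H − f)/(H − s) = 470 × (5533.5 − 21) / (5533.5 − 470) = 470 × 5512.5 / 5063.5 ≈ 511.677 mm.
Depth of field = Df − Dn = 511.677 − 434.601 ≈ 77.076 mm.

77.1 mm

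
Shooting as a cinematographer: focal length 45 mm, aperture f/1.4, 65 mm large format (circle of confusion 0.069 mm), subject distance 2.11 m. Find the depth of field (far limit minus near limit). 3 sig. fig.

420 mm

Hyperfocal distance H = f²/(N·c) + f = 45²/(1.4 × 0.069) + 45 = 2025/0.0966 + 45 ≈ 21007.7 mm ≈ 21.01 m.
Near limit Dn = s·(H − f)/(H + s − 2f) = 2110 × (21007.7 − 45) / (21007.7 + 2110 − 2 × 45) = 2110 × 20962.7 / 23027.7 ≈ 1920.79 mm.
Far limit Df = s·(H − f)/(H − s) = 2110 × (21007.7 − 45) / (21007.7 − 2110) = 2110 × 20962.7 / 18897.7 ≈ 2340.56 mm.
Depth of field = Df − Dn = 2340.56 − 1920.79 ≈ 419.77 mm.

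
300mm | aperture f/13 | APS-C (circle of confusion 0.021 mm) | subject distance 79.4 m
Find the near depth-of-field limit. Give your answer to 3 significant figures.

64.0 m

Hyperfocal distance H = f²/(N·c) + f = 300²/(13 × 0.021) + 300 = 90000/0.273 + 300 ≈ 329970.3 mm ≈ 330.0 m.
Near limit Dn = s·(H − f)/(H + s − 2f) = 79400 × (329970.3 − 300) / (329970.3 + 79400 − 2 × 300) = 79400 × 329670.3 / 408770.3 ≈ 64036 mm ≈ 64.0 m.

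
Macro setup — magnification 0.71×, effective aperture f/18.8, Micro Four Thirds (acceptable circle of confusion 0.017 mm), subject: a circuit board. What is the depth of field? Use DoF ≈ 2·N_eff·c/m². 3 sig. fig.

At magnification m, DoF ≈ 2·N_eff·c/m² = 2 × 18.8 × 0.017 / 0.71² = 0.6392 / 0.5041 ≈ 1.27 mm.

1.27 mm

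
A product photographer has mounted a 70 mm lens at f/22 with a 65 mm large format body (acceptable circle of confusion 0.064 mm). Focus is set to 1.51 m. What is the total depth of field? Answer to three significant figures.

Hyperfocal distance H = f²/(N·c) + f = 70²/(22 × 0.064) + 70 = 4900/1.408 + 70 ≈ 3550.1 mm ≈ 3.550 m.
Near limit Dn = s·(H − f)/(H + s − 2f) = 1510 × (3550.1 − 70) / (3550.1 + 1510 − 2 × 70) = 1510 × 3480.1 / 4920.1 ≈ 1068.1 mm.
Far limit Df = s·(H − f)/(H − s) = 1510 × (3550.1 − 70) / (3550.1 − 1510) = 1510 × 3480.1 / 2040.1 ≈ 2575.8 mm.
Depth of field = Df − Dn = 2575.8 − 1068.1 ≈ 1507.7 mm ≈ 1.51 m.

1.51 m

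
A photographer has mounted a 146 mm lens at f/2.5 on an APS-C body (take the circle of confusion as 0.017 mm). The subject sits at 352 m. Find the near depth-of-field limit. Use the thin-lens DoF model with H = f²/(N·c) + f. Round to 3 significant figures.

Hyperfocal distance H = f²/(N·c) + f = 146²/(2.5 × 0.017) + 146 = 21316/0.0425 + 146 ≈ 501698.9 mm ≈ 501.7 m.
Near limit Dn = s·(H − f)/(H + s − 2f) = 352000 × (501698.9 − 146) / (501698.9 + 352000 − 2 × 146) = 352000 × 501552.9 / 853406.9 ≈ 206873 mm ≈ 207 m.

207 m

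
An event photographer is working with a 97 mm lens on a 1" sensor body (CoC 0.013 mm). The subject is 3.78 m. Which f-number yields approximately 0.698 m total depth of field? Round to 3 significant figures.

f/18

Write h = H − f = f²/(N·c). The thin-lens limits are Dn = s·h/(h + (s−f)) and Df = s·h/(h − (s−f)), so DoF = Df − Dn = 2·s·(s−f)·h / (h² − (s−f)²).
That is a quadratic in h: DoF·h² − 2·s·(s−f)·h − DoF·(s−f)² = 0 ⇒ h = (s−f)·(s + √(s² + DoF²)) / DoF = 3683 × (3780 + √(3780² + 698²)) / 698 = 3683 × (3780 + 3843.90) / 698 ≈ 40228 mm.
Then N = f²/(c·h) = 97² / (0.013 × 40228) = 9409 / 522.96 ≈ 18.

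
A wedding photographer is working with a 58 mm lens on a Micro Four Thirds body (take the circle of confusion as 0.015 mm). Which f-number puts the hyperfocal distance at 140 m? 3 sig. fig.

f/1.60

Rearrange H = f²/(N·c) + f for N: N = f² / ((H − f)·c).
N = 58² / ((140000 − 58) × 0.015) = 3364 / 2099 ≈ 1.60.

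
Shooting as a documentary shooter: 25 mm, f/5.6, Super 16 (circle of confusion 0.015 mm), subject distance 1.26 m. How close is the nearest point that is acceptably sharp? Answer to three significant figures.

1.08 m

Hyperfocal distance H = f²/(N·c) + f = 25²/(5.6 × 0.015) + 25 = 625/0.084 + 25 ≈ 7465.5 mm ≈ 7.465 m.
Near limit Dn = s·(H − f)/(H + s − 2f) = 1260 × (7465.5 − 25) / (7465.5 + 1260 − 2 × 25) = 1260 × 7440.5 / 8675.5 ≈ 1080.6 mm ≈ 1.08 m.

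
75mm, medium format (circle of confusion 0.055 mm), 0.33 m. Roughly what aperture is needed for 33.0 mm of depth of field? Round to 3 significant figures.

Write h = H − f = f²/(N·c). The thin-lens limits are Dn = s·h/(h + (s−f)) and Df = s·h/(h − (s−f)), so DoF = Df − Dn = 2·s·(s−f)·h / (h² − (s−f)²).
That is a quadratic in h: DoF·h² − 2·s·(s−f)·h − DoF·(s−f)² = 0 ⇒ h = (s−f)·(s + √(s² + DoF²)) / DoF = 255 × (330 + √(330² + 33²)) / 33 = 255 × (330 + 331.646) / 33 ≈ 5112.7 mm.
Then N = f²/(c·h) = 75² / (0.055 × 5112.7) = 5625 / 281.20 ≈ 20.

f/20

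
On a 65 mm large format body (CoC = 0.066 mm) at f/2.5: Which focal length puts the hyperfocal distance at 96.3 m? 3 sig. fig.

From H = f²/(N·c) + f, with f ≪ H: f ≈ √(H·N·c) = √(96300 × 2.5 × 0.066) = √15890 ≈ 126.1 mm.
The +f correction barely moves this — solving exactly, f² + N·c·f − N·c·H = 0 ⇒ f = (−N·c + √((N·c)² + 4·N·c·H))/2 = (−0.165 + √63558)/2 ≈ 125.97 mm, so f ≈ 126 mm.

126 mm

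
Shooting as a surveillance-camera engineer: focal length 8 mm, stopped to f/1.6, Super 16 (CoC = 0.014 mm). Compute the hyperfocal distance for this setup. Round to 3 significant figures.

2.87 m

Hyperfocal distance H = f²/(N·c) + f = 8²/(1.6 × 0.014) + 8 = 64/0.0224 + 8 ≈ 2865.1 mm ≈ 2.87 m.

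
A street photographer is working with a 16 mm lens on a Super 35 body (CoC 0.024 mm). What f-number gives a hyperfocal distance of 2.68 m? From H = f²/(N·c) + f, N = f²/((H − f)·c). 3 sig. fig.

f/4

Rearrange H = f²/(N·c) + f for N: N = f² / ((H − f)·c).
N = 16² / ((2680 − 16) × 0.024) = 256 / 63.94 ≈ 4.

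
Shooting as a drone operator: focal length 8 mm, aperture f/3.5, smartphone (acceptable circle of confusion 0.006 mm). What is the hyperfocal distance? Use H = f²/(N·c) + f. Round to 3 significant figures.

Hyperfocal distance H = f²/(N·c) + f = 8²/(3.5 × 0.006) + 8 = 64/0.021 + 8 ≈ 3055.6 mm ≈ 3.06 m.

3.06 m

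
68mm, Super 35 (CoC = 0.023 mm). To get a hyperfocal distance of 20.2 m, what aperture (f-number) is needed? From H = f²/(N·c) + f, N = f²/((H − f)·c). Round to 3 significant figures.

Rearrange H = f²/(N·c) + f for N: N = f² / ((H − f)·c).
N = 68² / ((20200 − 68) × 0.023) = 4624 / 463.0 ≈ 9.99.

f/9.99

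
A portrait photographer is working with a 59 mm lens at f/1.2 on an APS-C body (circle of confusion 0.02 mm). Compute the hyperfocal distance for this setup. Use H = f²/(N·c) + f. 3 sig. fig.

145 m

Hyperfocal distance H = f²/(N·c) + f = 59²/(1.2 × 0.02) + 59 = 3481/0.024 + 59 ≈ 145100.7 mm ≈ 145 m.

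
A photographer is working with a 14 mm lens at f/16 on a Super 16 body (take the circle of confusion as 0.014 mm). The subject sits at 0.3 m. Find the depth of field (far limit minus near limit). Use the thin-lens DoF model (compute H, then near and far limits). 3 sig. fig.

Hyperfocal distance H = f²/(N·c) + f = 14²/(16 × 0.014) + 14 = 196/0.224 + 14 ≈ 889.0 mm ≈ 0.889 m.
Near limit Dn = s·(H − f)/(H + s − 2f) = 300 × (889.0 − 14) / (889.0 + 300 − 2 × 14) = 300 × 875.0 / 1161.0 ≈ 226.10 mm.
Far limit Df = s·(H − f)/(H − s) = 300 × (889.0 − 14) / (889.0 − 300) = 300 × 875.0 / 589.0 ≈ 445.67 mm.
Depth of field = Df − Dn = 445.67 − 226.10 ≈ 219.57 mm.

220 mm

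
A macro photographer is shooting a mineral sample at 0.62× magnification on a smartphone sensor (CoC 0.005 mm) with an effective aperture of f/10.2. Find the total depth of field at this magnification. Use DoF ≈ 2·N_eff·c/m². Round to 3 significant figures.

At magnification m, DoF ≈ 2·N_eff·c/m² = 2 × 10.2 × 0.005 / 0.62² = 0.102 / 0.3844 ≈ 0.265 mm.

0.265 mm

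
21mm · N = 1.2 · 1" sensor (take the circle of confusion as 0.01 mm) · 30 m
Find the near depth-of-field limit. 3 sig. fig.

Hyperfocal distance H = f²/(N·c) + f = 21²/(1.2 × 0.01) + 21 = 441/0.012 + 21 ≈ 36771.0 mm ≈ 36.77 m.
Near limit Dn = s·(H − f)/(H + s − 2f) = 30000 × (36771.0 − 21) / (36771.0 + 30000 − 2 × 21) = 30000 × 36750.0 / 66729.0 ≈ 16522 mm ≈ 16.5 m.

16.5 m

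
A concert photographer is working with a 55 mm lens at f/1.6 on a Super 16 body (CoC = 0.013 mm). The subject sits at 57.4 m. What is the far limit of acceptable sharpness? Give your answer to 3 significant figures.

94.8 m

Hyperfocal distance H = f²/(N·c) + f = 55²/(1.6 × 0.013) + 55 = 3025/0.0208 + 55 ≈ 145487.7 mm ≈ 145.5 m.
Far limit Df = s·(H − f)/(H − s) = 57400 × (145487.7 − 55) / (145487.7 − 57400) = 57400 × 145432.7 / 88087.7 ≈ 94767 mm ≈ 94.8 m.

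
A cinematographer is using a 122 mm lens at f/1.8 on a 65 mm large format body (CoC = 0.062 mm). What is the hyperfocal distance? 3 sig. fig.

Hyperfocal distance H = f²/(N·c) + f = 122²/(1.8 × 0.062) + 122 = 14884/0.1116 + 122 ≈ 133491.2 mm ≈ 133 m.

133 m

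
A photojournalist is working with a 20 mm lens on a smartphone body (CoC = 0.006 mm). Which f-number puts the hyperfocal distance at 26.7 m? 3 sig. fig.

Rearrange H = f²/(N·c) + f for N: N = f² / ((H − f)·c).
N = 20² / ((26700 − 20) × 0.006) = 400 / 160.1 ≈ 2.50.

f/2.50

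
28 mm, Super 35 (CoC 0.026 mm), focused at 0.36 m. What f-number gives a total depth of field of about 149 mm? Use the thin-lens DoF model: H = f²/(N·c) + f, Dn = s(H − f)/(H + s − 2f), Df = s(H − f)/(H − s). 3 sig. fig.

Write h = H − f = f²/(N·c). The thin-lens limits are Dn = s·h/(h + (s−f)) and Df = s·h/(h − (s−f)), so DoF = Df − Dn = 2·s·(s−f)·h / (h² − (s−f)²).
That is a quadratic in h: DoF·h² − 2·s·(s−f)·h − DoF·(s−f)² = 0 ⇒ h = (s−f)·(s + √(s² + DoF²)) / DoF = 332 × (360 + √(360² + 149²)) / 149 = 332 × (360 + 389.616) / 149 ≈ 1670.3 mm.
Then N = f²/(c·h) = 28² / (0.026 × 1670.3) = 784 / 43.427 ≈ 18.1.

f/18.1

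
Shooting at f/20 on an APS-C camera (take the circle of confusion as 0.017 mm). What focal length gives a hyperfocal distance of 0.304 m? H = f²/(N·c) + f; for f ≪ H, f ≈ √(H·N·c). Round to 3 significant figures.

From H = f²/(N·c) + f, with f ≪ H: f ≈ √(H·N·c) = √(304 × 20 × 0.017) = √103.36 ≈ 10.17 mm.
Exact: f² + N·c·f − N·c·H = 0 ⇒ f = (−N·c + √((N·c)² + 4·N·c·H))/2 = (−0.34 + √413.56)/2 ≈ 9.9980 mm ≈ 10.0 mm.

10.0 mm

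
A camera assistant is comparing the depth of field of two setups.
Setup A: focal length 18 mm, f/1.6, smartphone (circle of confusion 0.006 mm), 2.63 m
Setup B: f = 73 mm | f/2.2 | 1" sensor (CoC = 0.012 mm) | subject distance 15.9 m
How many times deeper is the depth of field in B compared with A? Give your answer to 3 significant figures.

6.13

Setup A: H = 18²/(1.6×0.006) + 18 ≈ 33768.0 mm; DoF = Df − Dn = 2850.62 − 2441.08 ≈ 409.54 mm.
Setup B: H = 73²/(2.2×0.012) + 73 ≈ 201929.1 mm; DoF = Df − Dn = 17252.7 − 14744.0 ≈ 2508.7 mm.
Ratio = 2508.7 / 409.54 ≈ 6.13.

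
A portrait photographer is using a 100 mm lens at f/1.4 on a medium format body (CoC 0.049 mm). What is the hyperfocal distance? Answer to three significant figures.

146 m

Hyperfocal distance H = f²/(N·c) + f = 100²/(1.4 × 0.049) + 100 = 10000/0.0686 + 100 ≈ 145872.6 mm ≈ 146 m.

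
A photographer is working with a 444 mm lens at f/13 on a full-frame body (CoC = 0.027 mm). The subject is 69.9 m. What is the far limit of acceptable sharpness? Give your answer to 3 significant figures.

79.8 m

Hyperfocal distance H = f²/(N·c) + f = 444²/(13 × 0.027) + 444 = 197136/0.351 + 444 ≈ 562085.0 mm ≈ 562.1 m.
Far limit Df = s·(H − f)/(H − s) = 69900 × (562085.0 − 444) / (562085.0 − 69900) = 69900 × 561641.0 / 492185.0 ≈ 79764 mm ≈ 79.8 m.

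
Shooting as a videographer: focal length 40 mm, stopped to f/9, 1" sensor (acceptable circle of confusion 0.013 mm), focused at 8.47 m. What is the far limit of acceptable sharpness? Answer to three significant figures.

22.1 m

Hyperfocal distance H = f²/(N·c) + f = 40²/(9 × 0.013) + 40 = 1600/0.117 + 40 ≈ 13715.2 mm ≈ 13.72 m.
Far limit Df = s·(H − f)/(H − s) = 8470 × (13715.2 − 40) / (13715.2 − 8470) = 8470 × 13675.2 / 5245.2 ≈ 22083 mm ≈ 22.1 m.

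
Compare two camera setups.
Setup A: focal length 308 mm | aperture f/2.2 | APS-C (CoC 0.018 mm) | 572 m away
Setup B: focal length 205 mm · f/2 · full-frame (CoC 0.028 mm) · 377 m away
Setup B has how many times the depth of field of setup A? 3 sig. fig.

Setup A: H = 308²/(2.2×0.018) + 308 ≈ 2395863.6 mm; DoF = Df − Dn = 751294 − 461794 ≈ 289500 mm.
Setup B: H = 205²/(2×0.028) + 205 ≈ 750651.4 mm; DoF = Df − Dn = 757172 − 250983 ≈ 506189 mm.
Ratio = 506189 / 289500 ≈ 1.75.

1.75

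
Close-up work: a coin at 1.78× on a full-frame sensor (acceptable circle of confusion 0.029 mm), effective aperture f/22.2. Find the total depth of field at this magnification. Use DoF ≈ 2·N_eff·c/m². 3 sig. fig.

0.406 mm

At magnification m, DoF ≈ 2·N_eff·c/m² = 2 × 22.2 × 0.029 / 1.78² = 1.288 / 3.168 ≈ 0.406 mm.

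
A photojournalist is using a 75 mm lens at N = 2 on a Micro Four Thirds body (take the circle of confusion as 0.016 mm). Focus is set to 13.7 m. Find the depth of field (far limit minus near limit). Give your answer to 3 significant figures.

Hyperfocal distance H = f²/(N·c) + f = 75²/(2 × 0.016) + 75 = 5625/0.032 + 75 ≈ 175856.2 mm ≈ 175.9 m.
Near limit Dn = s·(H − f)/(H + s − 2f) = 13700 × (175856.2 − 75) / (175856.2 + 13700 − 2 × 75) = 13700 × 175781.2 / 189406.2 ≈ 12714.5 mm.
Far limit Df = s·(H − f)/(H − s) = 13700 × (175856.2 − 75) / (175856.2 − 13700) = 13700 × 175781.2 / 162156.2 ≈ 14851.1 mm.
Depth of field = Df − Dn = 14851.1 − 12714.5 ≈ 2136.6 mm ≈ 2.14 m.

2.14 m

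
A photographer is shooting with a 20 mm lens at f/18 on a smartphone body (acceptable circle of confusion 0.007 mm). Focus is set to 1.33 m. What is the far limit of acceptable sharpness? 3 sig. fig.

2.26 m

Hyperfocal distance H = f²/(N·c) + f = 20²/(18 × 0.007) + 20 = 400/0.126 + 20 ≈ 3194.6 mm ≈ 3.195 m.
Far limit Df = s·(H − f)/(H − s) = 1330 × (3194.6 − 20) / (3194.6 − 1330) = 1330 × 3174.6 / 1864.6 ≈ 2264.4 mm ≈ 2.26 m.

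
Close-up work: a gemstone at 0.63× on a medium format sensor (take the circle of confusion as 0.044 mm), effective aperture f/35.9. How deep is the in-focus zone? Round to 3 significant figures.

7.96 mm

At magnification m, DoF ≈ 2·N_eff·c/m² = 2 × 35.9 × 0.044 / 0.63² = 3.159 / 0.3969 ≈ 7.96 mm.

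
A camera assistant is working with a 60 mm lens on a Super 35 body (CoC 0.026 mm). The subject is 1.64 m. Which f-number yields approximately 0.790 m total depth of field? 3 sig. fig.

Write h = H − f = f²/(N·c). The thin-lens limits are Dn = s·h/(h + (s−f)) and Df = s·h/(h − (s−f)), so DoF = Df − Dn = 2·s·(s−f)·h / (h² − (s−f)²).
That is a quadratic in h: DoF·h² − 2·s·(s−f)·h − DoF·(s−f)² = 0 ⇒ h = (s−f)·(s + √(s² + DoF²)) / DoF = 1580 × (1640 + √(1640² + 790²)) / 790 = 1580 × (1640 + 1820.36) / 790 ≈ 6920.7 mm.
Then N = f²/(c·h) = 60² / (0.026 × 6920.7) = 3600 / 179.94 ≈ 20.

f/20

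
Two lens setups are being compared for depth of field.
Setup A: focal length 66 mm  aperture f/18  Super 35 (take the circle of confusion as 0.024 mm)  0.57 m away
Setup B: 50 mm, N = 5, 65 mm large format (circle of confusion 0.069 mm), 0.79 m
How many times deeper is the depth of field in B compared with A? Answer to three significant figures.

2.85

Setup A: H = 66²/(18×0.024) + 66 ≈ 10149.3 mm; DoF = Df − Dn = 599.990 − 542.866 ≈ 57.124 mm.
Setup B: H = 50²/(5×0.069) + 50 ≈ 7296.4 mm; DoF = Df − Dn = 879.85 − 716.80 ≈ 163.05 mm.
Ratio = 163.05 / 57.124 ≈ 2.85.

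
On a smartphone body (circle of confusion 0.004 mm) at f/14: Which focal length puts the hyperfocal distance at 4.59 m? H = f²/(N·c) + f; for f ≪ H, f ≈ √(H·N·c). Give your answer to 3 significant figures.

From H = f²/(N·c) + f, with f ≪ H: f ≈ √(H·N·c) = √(4590 × 14 × 0.004) = √257.04 ≈ 16.03 mm.
The +f correction barely moves this — solving exactly, f² + N·c·f − N·c·H = 0 ⇒ f = (−N·c + √((N·c)² + 4·N·c·H))/2 = (−0.056 + √1028.2)/2 ≈ 16.004 mm, so f ≈ 16.0 mm.

16.0 mm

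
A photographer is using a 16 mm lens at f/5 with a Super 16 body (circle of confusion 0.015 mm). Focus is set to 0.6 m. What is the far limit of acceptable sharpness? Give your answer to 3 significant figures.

0.724 m

Hyperfocal distance H = f²/(N·c) + f = 16²/(5 × 0.015) + 16 = 256/0.075 + 16 ≈ 3429.3 mm ≈ 3.429 m.
Far limit Df = s·(H − f)/(H − s) = 600 × (3429.3 − 16) / (3429.3 − 600) = 600 × 3413.3 / 2829.3 ≈ 723.85 mm ≈ 0.724 m.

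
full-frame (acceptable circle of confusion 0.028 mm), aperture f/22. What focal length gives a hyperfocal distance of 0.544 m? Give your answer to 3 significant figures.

18.0 mm

From H = f²/(N·c) + f, with f ≪ H: f ≈ √(H·N·c) = √(544 × 22 × 0.028) = √335.10 ≈ 18.31 mm.
Exact: f² + N·c·f − N·c·H = 0 ⇒ f = (−N·c + √((N·c)² + 4·N·c·H))/2 = (−0.616 + √1340.8)/2 ≈ 18.000 mm ≈ 18.0 mm.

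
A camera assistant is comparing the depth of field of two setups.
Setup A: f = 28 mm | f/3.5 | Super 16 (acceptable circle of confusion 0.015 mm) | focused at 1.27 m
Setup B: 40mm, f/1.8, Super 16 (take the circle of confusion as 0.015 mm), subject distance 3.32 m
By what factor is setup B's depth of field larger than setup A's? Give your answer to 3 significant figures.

Setup A: H = 28²/(3.5×0.015) + 28 ≈ 14961.3 mm; DoF = Df − Dn = 1385.21 − 1172.48 ≈ 212.73 mm.
Setup B: H = 40²/(1.8×0.015) + 40 ≈ 59299.3 mm; DoF = Df − Dn = 3514.53 − 3145.88 ≈ 368.65 mm.
Ratio = 368.65 / 212.73 ≈ 1.73.

1.73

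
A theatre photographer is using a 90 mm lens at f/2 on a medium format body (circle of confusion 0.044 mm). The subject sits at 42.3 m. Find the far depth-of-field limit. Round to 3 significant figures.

Hyperfocal distance H = f²/(N·c) + f = 90²/(2 × 0.044) + 90 = 8100/0.088 + 90 ≈ 92135.5 mm ≈ 92.14 m.
Far limit Df = s·(H − f)/(H − s) = 42300 × (92135.5 − 90) / (92135.5 − 42300) = 42300 × 92045.5 / 49835.5 ≈ 78128 mm ≈ 78.1 m.

78.1 m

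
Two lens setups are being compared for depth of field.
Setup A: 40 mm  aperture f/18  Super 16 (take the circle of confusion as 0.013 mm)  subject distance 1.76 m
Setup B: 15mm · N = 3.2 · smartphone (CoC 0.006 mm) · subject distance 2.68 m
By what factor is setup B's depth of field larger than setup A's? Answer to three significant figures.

Setup A: H = 40²/(18×0.013) + 40 ≈ 6877.6 mm; DoF = Df − Dn = 2351.53 − 1406.26 ≈ 945.27 mm.
Setup B: H = 15²/(3.2×0.006) + 15 ≈ 11733.7 mm; DoF = Df − Dn = 3468.9 − 2183.5 ≈ 1285.4 mm.
Ratio = 1285.4 / 945.27 ≈ 1.36.

1.36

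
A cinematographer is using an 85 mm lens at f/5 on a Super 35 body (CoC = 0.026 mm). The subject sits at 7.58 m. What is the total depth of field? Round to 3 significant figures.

Hyperfocal distance H = f²/(N·c) + f = 85²/(5 × 0.026) + 85 = 7225/0.13 + 85 ≈ 55661.9 mm ≈ 55.66 m.
Near limit Dn = s·(H − f)/(H + s − 2f) = 7580 × (55661.9 − 85) / (55661.9 + 7580 − 2 × 85) = 7580 × 55576.9 / 63071.9 ≈ 6679.2 mm.
Far limit Df = s·(H − f)/(H − s) = 7580 × (55661.9 − 85) / (55661.9 − 7580) = 7580 × 55576.9 / 48081.9 ≈ 8761.6 mm.
Depth of field = Df − Dn = 8761.6 − 6679.2 ≈ 2082.4 mm ≈ 2.08 m.

2.08 m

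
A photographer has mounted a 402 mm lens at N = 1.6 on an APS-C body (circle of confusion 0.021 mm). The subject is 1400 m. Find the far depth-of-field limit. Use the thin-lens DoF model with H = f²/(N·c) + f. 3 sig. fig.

Hyperfocal distance H = f²/(N·c) + f = 402²/(1.6 × 0.021) + 402 = 161604/0.0336 + 402 ≈ 4810044.9 mm ≈ 4810 m.
Far limit Df = s·(H − f)/(H − s) = 1400000 × (4810044.9 − 402) / (4810044.9 − 1400000) = 1400000 × 4809642.9 / 3410044.9 ≈ 1974607 mm ≈ 1970 m.

1970 m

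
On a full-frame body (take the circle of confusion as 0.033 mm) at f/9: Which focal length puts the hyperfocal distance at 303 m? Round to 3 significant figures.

300 mm

From H = f²/(N·c) + f, with f ≪ H: f ≈ √(H·N·c) = √(303000 × 9 × 0.033) = √89991 ≈ 300.0 mm.
The +f correction barely moves this — solving exactly, f² + N·c·f − N·c·H = 0 ⇒ f = (−N·c + √((N·c)² + 4·N·c·H))/2 = (−0.297 + √359964)/2 ≈ 299.84 mm, so f ≈ 300 mm.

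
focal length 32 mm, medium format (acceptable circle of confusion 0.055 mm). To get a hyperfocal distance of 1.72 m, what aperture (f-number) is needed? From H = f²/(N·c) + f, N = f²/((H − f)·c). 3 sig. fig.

Rearrange H = f²/(N·c) + f for N: N = f² / ((H − f)·c).
N = 32² / ((1720 − 32) × 0.055) = 1024 / 92.84 ≈ 11.

f/11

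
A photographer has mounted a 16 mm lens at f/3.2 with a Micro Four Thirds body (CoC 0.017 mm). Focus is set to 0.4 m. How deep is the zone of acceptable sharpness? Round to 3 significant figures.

65.7 mm

Hyperfocal distance H = f²/(N·c) + f = 16²/(3.2 × 0.017) + 16 = 256/0.0544 + 16 ≈ 4721.9 mm ≈ 4.722 m.
Near limit Dn = s·(H − f)/(H + s − 2f) = 400 × (4721.9 − 16) / (4721.9 + 400 − 2 × 16) = 400 × 4705.9 / 5089.9 ≈ 369.822 mm.
Far limit Df = s·(H − f)/(H − s) = 400 × (4721.9 − 16) / (4721.9 − 400) = 400 × 4705.9 / 4321.9 ≈ 435.540 mm.
Depth of field = Df − Dn = 435.540 − 369.822 ≈ 65.718 mm.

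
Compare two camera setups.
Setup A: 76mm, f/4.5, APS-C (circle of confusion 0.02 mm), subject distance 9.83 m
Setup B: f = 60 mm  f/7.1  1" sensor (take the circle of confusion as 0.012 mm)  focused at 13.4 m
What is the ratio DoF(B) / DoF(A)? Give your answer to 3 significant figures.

3.07

Setup A: H = 76²/(4.5×0.02) + 76 ≈ 64253.8 mm; DoF = Df − Dn = 11591.8 − 8533.1 ≈ 3058.7 mm.
Setup B: H = 60²/(7.1×0.012) + 60 ≈ 42313.5 mm; DoF = Df − Dn = 19582.4 − 10184.6 ≈ 9397.8 mm.
Ratio = 9397.8 / 3058.7 ≈ 3.07.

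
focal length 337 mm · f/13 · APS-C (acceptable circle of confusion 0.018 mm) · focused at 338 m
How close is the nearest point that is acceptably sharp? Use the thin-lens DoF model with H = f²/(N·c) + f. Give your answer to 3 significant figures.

199 m

Hyperfocal distance H = f²/(N·c) + f = 337²/(13 × 0.018) + 337 = 113569/0.234 + 337 ≈ 485674.6 mm ≈ 485.7 m.
Near limit Dn = s·(H − f)/(H + s − 2f) = 338000 × (485674.6 − 337) / (485674.6 + 338000 − 2 × 337) = 338000 × 485337.6 / 823000.6 ≈ 199324 mm ≈ 199 m.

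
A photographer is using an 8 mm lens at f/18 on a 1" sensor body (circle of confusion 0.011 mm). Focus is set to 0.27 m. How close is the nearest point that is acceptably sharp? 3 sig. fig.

149 mm

Hyperfocal distance H = f²/(N·c) + f = 8²/(18 × 0.011) + 8 = 64/0.198 + 8 ≈ 331.2 mm ≈ 0.331 m.
Near limit Dn = s·(H − f)/(H + s − 2f) = 270 × (331.2 − 8) / (331.2 + 270 − 2 × 8) = 270 × 323.2 / 585.2 ≈ 149.12 mm.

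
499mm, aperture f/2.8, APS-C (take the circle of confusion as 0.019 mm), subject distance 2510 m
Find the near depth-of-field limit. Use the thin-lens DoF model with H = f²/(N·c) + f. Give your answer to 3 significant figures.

1630 m

Hyperfocal distance H = f²/(N·c) + f = 499²/(2.8 × 0.019) + 499 = 249001/0.0532 + 499 ≈ 4680968.9 mm ≈ 4681 m.
Near limit Dn = s·(H − f)/(H + s − 2f) = 2510000 × (4680968.9 − 499) / (4680968.9 + 2510000 − 2 × 499) = 2510000 × 4680469.9 / 7189970.9 ≈ 1633940 mm ≈ 1630 m.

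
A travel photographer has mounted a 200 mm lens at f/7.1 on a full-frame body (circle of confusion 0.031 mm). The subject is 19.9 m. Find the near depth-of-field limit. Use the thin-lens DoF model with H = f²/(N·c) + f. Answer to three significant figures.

Hyperfocal distance H = f²/(N·c) + f = 200²/(7.1 × 0.031) + 200 = 40000/0.2201 + 200 ≈ 181935.6 mm ≈ 181.9 m.
Near limit Dn = s·(H − f)/(H + s − 2f) = 19900 × (181935.6 − 200) / (181935.6 + 19900 − 2 × 200) = 19900 × 181735.6 / 201435.6 ≈ 17954 mm ≈ 18.0 m.

18.0 m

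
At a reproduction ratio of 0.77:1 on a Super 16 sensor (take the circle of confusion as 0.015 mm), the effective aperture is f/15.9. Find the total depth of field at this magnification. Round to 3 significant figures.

At magnification m, DoF ≈ 2·N_eff·c/m² = 2 × 15.9 × 0.015 / 0.77² = 0.477 / 0.5929 ≈ 0.805 mm.

0.805 mm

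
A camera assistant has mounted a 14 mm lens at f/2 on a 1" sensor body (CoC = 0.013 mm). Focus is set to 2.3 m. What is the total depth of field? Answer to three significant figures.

1.54 m

Hyperfocal distance H = f²/(N·c) + f = 14²/(2 × 0.013) + 14 = 196/0.026 + 14 ≈ 7552.5 mm ≈ 7.552 m.
Near limit Dn = s·(H − f)/(H + s − 2f) = 2300 × (7552.5 − 14) / (7552.5 + 2300 − 2 × 14) = 2300 × 7538.5 / 9824.5 ≈ 1764.8 mm.
Far limit Df = s·(H − f)/(H − s) = 2300 × (7552.5 − 14) / (7552.5 − 2300) = 2300 × 7538.5 / 5252.5 ≈ 3301.0 mm.
Depth of field = Df − Dn = 3301.0 − 1764.8 ≈ 1536.2 mm ≈ 1.54 m.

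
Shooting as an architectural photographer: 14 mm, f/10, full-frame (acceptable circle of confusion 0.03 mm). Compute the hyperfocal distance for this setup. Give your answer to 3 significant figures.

Hyperfocal distance H = f²/(N·c) + f = 14²/(10 × 0.03) + 14 = 196/0.3 + 14 ≈ 667.3 mm ≈ 0.667 m.

0.667 m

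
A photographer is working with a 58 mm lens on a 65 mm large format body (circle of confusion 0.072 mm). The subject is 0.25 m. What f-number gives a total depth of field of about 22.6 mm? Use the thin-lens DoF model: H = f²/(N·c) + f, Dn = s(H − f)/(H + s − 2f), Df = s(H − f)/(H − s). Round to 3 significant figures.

Write h = H − f = f²/(N·c). The thin-lens limits are Dn = s·h/(h + (s−f)) and Df = s·h/(h − (s−f)), so DoF = Df − Dn = 2·s·(s−f)·h / (h² − (s−f)²).
That is a quadratic in h: DoF·h² − 2·s·(s−f)·h − DoF·(s−f)² = 0 ⇒ h = (s−f)·(s + √(s² + DoF²)) / DoF = 192 × (250 + √(250² + 22.6²)) / 22.6 = 192 × (250 + 251.019) / 22.6 ≈ 4256.4 mm.
Then N = f²/(c·h) = 58² / (0.072 × 4256.4) = 3364 / 306.46 ≈ 11.

f/11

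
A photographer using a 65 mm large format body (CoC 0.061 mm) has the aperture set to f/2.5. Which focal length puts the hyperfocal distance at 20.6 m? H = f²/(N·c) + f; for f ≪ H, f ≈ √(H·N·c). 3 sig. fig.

From H = f²/(N·c) + f, with f ≪ H: f ≈ √(H·N·c) = √(20600 × 2.5 × 0.061) = √3141.5 ≈ 56.05 mm.
Exact: f² + N·c·f − N·c·H = 0 ⇒ f = (−N·c + √((N·c)² + 4·N·c·H))/2 = (−0.1525 + √12566)/2 ≈ 55.973 mm ≈ 56.0 mm.

56.0 mm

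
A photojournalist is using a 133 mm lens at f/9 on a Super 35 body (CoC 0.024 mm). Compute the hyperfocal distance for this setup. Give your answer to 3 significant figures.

Hyperfocal distance H = f²/(N·c) + f = 133²/(9 × 0.024) + 133 = 17689/0.216 + 133 ≈ 82026.5 mm ≈ 82.0 m.

82.0 m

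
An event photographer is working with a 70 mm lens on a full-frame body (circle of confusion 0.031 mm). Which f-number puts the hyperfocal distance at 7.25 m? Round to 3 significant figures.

f/22

Rearrange H = f²/(N·c) + f for N: N = f² / ((H − f)·c).
N = 70² / ((7250 − 70) × 0.031) = 4900 / 222.6 ≈ 22.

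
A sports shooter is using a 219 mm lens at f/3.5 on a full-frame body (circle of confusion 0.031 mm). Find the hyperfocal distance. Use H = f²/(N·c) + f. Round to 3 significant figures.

Hyperfocal distance H = f²/(N·c) + f = 219²/(3.5 × 0.031) + 219 = 47961/0.1085 + 219 ≈ 442255.9 mm ≈ 442 m.

442 m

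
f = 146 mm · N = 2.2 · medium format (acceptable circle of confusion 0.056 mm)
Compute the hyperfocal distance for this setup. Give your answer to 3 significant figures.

173 m

Hyperfocal distance H = f²/(N·c) + f = 146²/(2.2 × 0.056) + 146 = 21316/0.1232 + 146 ≈ 173165.5 mm ≈ 173 m.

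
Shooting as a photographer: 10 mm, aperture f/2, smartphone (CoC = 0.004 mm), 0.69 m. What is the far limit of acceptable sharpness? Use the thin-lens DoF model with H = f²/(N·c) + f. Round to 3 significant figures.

Hyperfocal distance H = f²/(N·c) + f = 10²/(2 × 0.004) + 10 = 100/0.008 + 10 ≈ 12510.0 mm ≈ 12.51 m.
Far limit Df = s·(H − f)/(H − s) = 690 × (12510.0 − 10) / (12510.0 − 690) = 690 × 12500.0 / 11820.0 ≈ 729.70 mm ≈ 0.730 m.

0.730 m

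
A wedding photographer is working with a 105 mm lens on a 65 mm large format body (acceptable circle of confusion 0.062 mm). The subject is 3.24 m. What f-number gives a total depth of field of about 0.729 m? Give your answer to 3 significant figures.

f/6.30

Write h = H − f = f²/(N·c). The thin-lens limits are Dn = s·h/(h + (s−f)) and Df = s·h/(h − (s−f)), so DoF = Df − Dn = 2·s·(s−f)·h / (h² − (s−f)²).
That is a quadratic in h: DoF·h² − 2·s·(s−f)·h − DoF·(s−f)² = 0 ⇒ h = (s−f)·(s + √(s² + DoF²)) / DoF = 3135 × (3240 + √(3240² + 729²)) / 729 = 3135 × (3240 + 3321.00) / 729 ≈ 28215 mm.
Then N = f²/(c·h) = 105² / (0.062 × 28215) = 11025 / 1749.3 ≈ 6.30.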